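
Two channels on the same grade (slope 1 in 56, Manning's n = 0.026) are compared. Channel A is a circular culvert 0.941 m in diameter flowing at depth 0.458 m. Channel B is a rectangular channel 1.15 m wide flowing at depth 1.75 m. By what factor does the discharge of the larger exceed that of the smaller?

9.1

Channel A: For a circular section of diameter D = 0.941 m at depth y = 0.458 m, the central angle is θ = 2 arccos(1 − 2y/D) = 3.088 rad. Then A = (D²/8)(θ − sin θ) = 0.336 m² and P = Dθ/2 = 1.453 m. Hydraulic radius R = A/P = 0.336/1.453 = 0.2312 m. Q_A = (1/0.026)·0.336·0.2312^(2/3)·√0.01786 = 0.6505 m³/s.
Channel B: Flow area A = b·y = 1.15 × 1.75 = 2.012 m². Wetted perimeter P = b + 2y = 1.15 + 2×1.75 = 4.65 m. Hydraulic radius R = A/P = 2.012/4.65 = 0.4328 m. Q_B = (1/0.026)·2.012·0.4328^(2/3)·√0.01786 = 5.918 m³/s.
The larger discharge is 5.918 m³/s and the smaller is 0.6505 m³/s; the ratio is 9.1.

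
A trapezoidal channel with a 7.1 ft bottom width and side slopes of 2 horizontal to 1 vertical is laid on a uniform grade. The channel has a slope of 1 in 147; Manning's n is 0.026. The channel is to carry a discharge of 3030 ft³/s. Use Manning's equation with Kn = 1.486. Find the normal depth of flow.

Manning's equation rearranged: A R^(2/3) = nQ / (1.486·√S) = 0.026 × 3030 / (1.486 × √0.006803) = 642.8.
Try y = 7.29 ft: A R^(2/3) = 397 — short.
Try y = 10.5 ft: A R^(2/3) = 914.7 — over.
Try y = 9.02 ft: A R^(2/3) = 643.5 — matches.

y_n = 9.02 ft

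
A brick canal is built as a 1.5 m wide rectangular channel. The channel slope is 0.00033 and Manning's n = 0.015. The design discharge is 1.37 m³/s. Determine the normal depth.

Manning's equation rearranged: A R^(2/3) = nQ / (1·√S) = 0.015 × 1.37 / (√0.00033) = 1.131.
At y = 1.47 m: A R^(2/3) = 1.383 — too large.
At y = 1.25 m: A R^(2/3) = 1.131 — ≈ 1.131.

y_n = 1.25 m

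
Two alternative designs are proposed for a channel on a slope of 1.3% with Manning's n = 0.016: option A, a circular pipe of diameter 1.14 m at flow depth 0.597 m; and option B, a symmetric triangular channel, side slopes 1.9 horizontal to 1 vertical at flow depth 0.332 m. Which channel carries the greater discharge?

Channel A: For a circular section of diameter D = 1.14 m at depth y = 0.597 m, the central angle is θ = 2 arccos(1 − 2y/D) = 3.236 rad. Then A = (D²/8)(θ − sin θ) = 0.5411 m² and P = Dθ/2 = 1.845 m. Hydraulic radius R = A/P = 0.5411/1.845 = 0.2933 m. Q_A = (1/0.016)·0.5411·0.2933^(2/3)·√0.013 = 1.702 m³/s.
Channel B: For a triangular section with side slope z = 1.9: A = zy² = 1.9×0.332² = 0.2094 m²; P = 2y√(1+z²) = 2×0.332×2.147 = 1.426 m. Hydraulic radius R = A/P = 0.2094/1.426 = 0.1469 m. Q_B = (1/0.016)·0.2094·0.1469^(2/3)·√0.013 = 0.4155 m³/s.
Q_A = 1.702 m³/s vs Q_B = 0.4155 m³/s, so channel A carries more.

channel A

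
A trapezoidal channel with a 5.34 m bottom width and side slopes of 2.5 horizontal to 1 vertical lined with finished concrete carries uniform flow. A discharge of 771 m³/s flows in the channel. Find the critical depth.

At critical depth, Q² T / (g A³) = 1, i.e. A³/T = Q²/g = 771²/9.81 = 60600.
Try y = 7.69 m: A³/T = 153900 — too large.
Try y = 5.42 m: A³/T = 33080 — too small.
Try y = 6.23 m: A³/T = 60630 — matches.

y_c = 6.23 m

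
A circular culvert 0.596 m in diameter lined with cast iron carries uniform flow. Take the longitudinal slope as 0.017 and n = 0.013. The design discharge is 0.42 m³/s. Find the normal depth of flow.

Manning's equation rearranged: A R^(2/3) = nQ / (1·√S) = 0.013 × 0.42 / (√0.017) = 0.04188.
At y = 0.362 m: A R^(2/3) = 0.05367 — over.
At y = 0.263 m: A R^(2/3) = 0.03155 — short.
At y = 0.31 m: A R^(2/3) = 0.0419 — ≈ 0.04188.

y_n = 0.31 m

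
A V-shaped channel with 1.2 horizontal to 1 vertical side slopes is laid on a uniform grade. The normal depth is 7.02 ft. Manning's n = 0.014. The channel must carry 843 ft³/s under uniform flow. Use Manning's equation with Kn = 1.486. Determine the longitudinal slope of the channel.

S = 0.00481

For a triangular section with side slope z = 1.2: A = zy² = 1.2×7.02² = 59.14 ft²; P = 2y√(1+z²) = 2×7.02×1.562 = 21.93 ft.
Hydraulic radius R = A/P = 59.14/21.93 = 2.696 ft.
From Manning's equation, S = [nQ / (1.486 A R^(2/3))]² = [0.014 × 843 / (1.486 × 59.14 × 2.696^(2/3))]² = 0.00481.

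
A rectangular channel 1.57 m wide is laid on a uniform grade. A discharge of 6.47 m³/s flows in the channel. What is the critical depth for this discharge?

y_c = 1.2 m

For a rectangular channel, critical depth y_c = (q²/g)^(1/3) where q = Q/b = 6.47/1.57 = 4.121 m²/s.
So y_c = (4.121²/9.81)^(1/3) = 1.2 m.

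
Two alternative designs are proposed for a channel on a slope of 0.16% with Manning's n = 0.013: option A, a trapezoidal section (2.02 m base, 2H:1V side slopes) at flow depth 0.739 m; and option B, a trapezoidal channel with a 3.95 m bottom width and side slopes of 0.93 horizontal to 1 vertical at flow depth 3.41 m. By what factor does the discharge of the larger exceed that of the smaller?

Channel A: With bottom width b = 2.02 m and side slope z = 2: A = (b + zy)y = (2.02 + 2×0.739)×0.739 = 2.585 m²; P = b + 2y√(1+z²) = 2.02 + 2×0.739×2.236 = 5.325 m. Hydraulic radius R = A/P = 2.585/5.325 = 0.4855 m. Q_A = (1/0.013)·2.585·0.4855^(2/3)·√0.0016 = 4.913 m³/s.
Channel B: With bottom width b = 3.95 m and side slope z = 0.93: A = (b + zy)y = (3.95 + 0.93×3.41)×3.41 = 24.28 m²; P = b + 2y√(1+z²) = 3.95 + 2×3.41×1.366 = 13.26 m. Hydraulic radius R = A/P = 24.28/13.26 = 1.831 m. Q_B = (1/0.013)·24.28·1.831^(2/3)·√0.0016 = 111.8 m³/s.
The larger discharge is 111.8 m³/s and the smaller is 4.913 m³/s; the ratio is 22.8.

22.8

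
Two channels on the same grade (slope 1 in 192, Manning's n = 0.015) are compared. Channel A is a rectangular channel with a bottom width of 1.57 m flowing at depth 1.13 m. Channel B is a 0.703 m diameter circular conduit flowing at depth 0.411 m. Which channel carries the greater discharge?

channel A

Channel A: Flow area A = b·y = 1.57 × 1.13 = 1.774 m². Wetted perimeter P = b + 2y = 1.57 + 2×1.13 = 3.83 m. Hydraulic radius R = A/P = 1.774/3.83 = 0.4632 m. Q_A = (1/0.015)·1.774·0.4632^(2/3)·√0.005208 = 5.11 m³/s.
Channel B: For a circular section of diameter D = 0.703 m at depth y = 0.411 m, the central angle is θ = 2 arccos(1 − 2y/D) = 3.482 rad. Then A = (D²/8)(θ − sin θ) = 0.2357 m² and P = Dθ/2 = 1.224 m. Hydraulic radius R = A/P = 0.2357/1.224 = 0.1926 m. Q_B = (1/0.015)·0.2357·0.1926^(2/3)·√0.005208 = 0.3782 m³/s.
Q_A = 5.11 m³/s vs Q_B = 0.3782 m³/s, so channel A carries more.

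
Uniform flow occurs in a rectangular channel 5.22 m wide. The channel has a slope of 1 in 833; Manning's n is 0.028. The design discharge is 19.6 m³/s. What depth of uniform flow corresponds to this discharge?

y_n = 2.56 m

Manning's equation rearranged: A R^(2/3) = nQ / (1·√S) = 0.028 × 19.6 / (√0.0012) = 15.84.
At y = 2.11 m: A R^(2/3) = 12.21 — low.
At y = 2.98 m: A R^(2/3) = 19.39 — high.
At y = 2.56 m: A R^(2/3) = 15.86 — matches.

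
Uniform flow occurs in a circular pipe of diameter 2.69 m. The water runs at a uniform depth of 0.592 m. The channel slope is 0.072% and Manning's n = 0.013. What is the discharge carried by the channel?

For a circular section of diameter D = 2.69 m at depth y = 0.592 m, the central angle is θ = 2 arccos(1 − 2y/D) = 1.953 rad. Then A = (D²/8)(θ − sin θ) = 0.9275 m² and P = Dθ/2 = 2.627 m.
Hydraulic radius R = A/P = 0.9275/2.627 = 0.3531 m.
Manning's equation: Q = (1/n) A R^(2/3) S^(1/2) = (1/0.013) × 0.9275 × 0.3531^(2/3) × 0.00072^(1/2) = 0.956 m³/s.

Q = 0.956 m³/s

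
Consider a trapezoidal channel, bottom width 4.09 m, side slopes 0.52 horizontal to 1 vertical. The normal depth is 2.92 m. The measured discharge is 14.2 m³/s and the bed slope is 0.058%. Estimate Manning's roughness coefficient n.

n = 0.037

With bottom width b = 4.09 m and side slope z = 0.52: A = (b + zy)y = (4.09 + 0.52×2.92)×2.92 = 16.38 m²; P = b + 2y√(1+z²) = 4.09 + 2×2.92×1.127 = 10.67 m.
Hydraulic radius R = A/P = 16.38/10.67 = 1.534 m.
Rearranging Manning's equation: n = (1/Q) A R^(2/3) S^(1/2) = (1/14.2) × 16.38 × 1.534^(2/3) × √0.00058 = 0.037.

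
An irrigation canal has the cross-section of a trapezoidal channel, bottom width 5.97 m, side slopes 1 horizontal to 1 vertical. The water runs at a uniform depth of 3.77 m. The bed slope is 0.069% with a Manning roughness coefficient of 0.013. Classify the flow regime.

With bottom width b = 5.97 m and side slope z = 1: A = (b + zy)y = (5.97 + 1×3.77)×3.77 = 36.72 m²; P = b + 2y√(1+z²) = 5.97 + 2×3.77×1.414 = 16.63 m.
Hydraulic radius R = A/P = 36.72/16.63 = 2.208 m.
V = (1/n) R^(2/3) √S = (1/0.013) × 2.208^(2/3) × √0.00069 = 3.426 m/s. Hydraulic depth D_h = A/T = 36.72/13.51 = 2.718 m.
Froude number Fr = V/√(g·D_h) = 3.426/√(9.81×2.718) = 0.663, which is less than 1, so the flow is subcritical.

subcritical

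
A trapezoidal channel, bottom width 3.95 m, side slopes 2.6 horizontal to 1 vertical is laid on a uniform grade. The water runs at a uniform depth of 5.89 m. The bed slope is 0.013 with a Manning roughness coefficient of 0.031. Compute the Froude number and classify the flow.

With bottom width b = 3.95 m and side slope z = 2.6: A = (b + zy)y = (3.95 + 2.6×5.89)×5.89 = 113.5 m²; P = b + 2y√(1+z²) = 3.95 + 2×5.89×2.786 = 36.77 m.
Hydraulic radius R = A/P = 113.5/36.77 = 3.086 m.
V = (1/n) R^(2/3) √S = (1/0.031) × 3.086^(2/3) × √0.013 = 7.796 m/s. Hydraulic depth D_h = A/T = 113.5/34.58 = 3.281 m.
Froude number Fr = V/√(g·D_h) = 7.796/√(9.81×3.281) = 1.37, which is greater than 1, so the flow is supercritical.

supercritical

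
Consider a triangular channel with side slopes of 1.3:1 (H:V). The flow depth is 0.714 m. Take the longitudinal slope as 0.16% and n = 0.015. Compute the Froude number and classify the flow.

subcritical

For a triangular section with side slope z = 1.3: A = zy² = 1.3×0.714² = 0.6627 m²; P = 2y√(1+z²) = 2×0.714×1.64 = 2.342 m.
Hydraulic radius R = A/P = 0.6627/2.342 = 0.283 m.
V = (1/n) R^(2/3) √S = (1/0.015) × 0.283^(2/3) × √0.0016 = 1.149 m/s. Hydraulic depth D_h = A/T = 0.6627/1.856 = 0.357 m.
Froude number Fr = V/√(g·D_h) = 1.149/√(9.81×0.357) = 0.614, which is less than 1, so the flow is subcritical.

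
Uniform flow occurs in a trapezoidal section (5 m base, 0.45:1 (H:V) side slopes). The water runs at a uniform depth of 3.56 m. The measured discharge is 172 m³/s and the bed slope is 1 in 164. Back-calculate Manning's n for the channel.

n = 0.016

With bottom width b = 5 m and side slope z = 0.45: A = (b + zy)y = (5 + 0.45×3.56)×3.56 = 23.5 m²; P = b + 2y√(1+z²) = 5 + 2×3.56×1.097 = 12.81 m.
Hydraulic radius R = A/P = 23.5/12.81 = 1.835 m.
Rearranging Manning's equation: n = (1/Q) A R^(2/3) S^(1/2) = (1/172) × 23.5 × 1.835^(2/3) × √0.006098 = 0.016.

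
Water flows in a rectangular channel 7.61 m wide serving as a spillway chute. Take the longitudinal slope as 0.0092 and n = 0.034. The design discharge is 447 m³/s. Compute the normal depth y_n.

y_n = 10.5 m

Manning's equation rearranged: A R^(2/3) = nQ / (1·√S) = 0.034 × 447 / (√0.0092) = 158.5.
At y = 7.78 m: A R^(2/3) = 110.7 — too small.
At y = 10.5 m: A R^(2/3) = 158.5 — close enough.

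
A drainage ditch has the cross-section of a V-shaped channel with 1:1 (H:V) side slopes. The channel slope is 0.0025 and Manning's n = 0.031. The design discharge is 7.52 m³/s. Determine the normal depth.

Manning's equation rearranged: A R^(2/3) = nQ / (1·√S) = 0.031 × 7.52 / (√0.0025) = 4.662.
Trying y = 2.82 m: A R^(2/3) = 7.937 — too large.
Trying y = 1.82 m: A R^(2/3) = 2.469 — too small.
Trying y = 2.31 m: A R^(2/3) = 4.662 — ≈ 4.662.

y_n = 2.31 m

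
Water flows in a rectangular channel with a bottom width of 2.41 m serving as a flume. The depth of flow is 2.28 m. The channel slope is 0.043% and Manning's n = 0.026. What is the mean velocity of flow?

V = 0.681 m/s

Flow area A = b·y = 2.41 × 2.28 = 5.495 m². Wetted perimeter P = b + 2y = 2.41 + 2×2.28 = 6.97 m.
Hydraulic radius R = A/P = 5.495/6.97 = 0.7884 m.
From Manning's equation, V = (1/n) R^(2/3) S^(1/2) = (1/0.026) × 0.7884^(2/3) × 0.00043^(1/2) = 0.681 m/s.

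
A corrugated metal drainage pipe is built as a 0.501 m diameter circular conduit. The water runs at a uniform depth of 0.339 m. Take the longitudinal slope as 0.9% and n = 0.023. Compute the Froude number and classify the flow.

For a circular section of diameter D = 0.501 m at depth y = 0.339 m, the central angle is θ = 2 arccos(1 − 2y/D) = 3.864 rad. Then A = (D²/8)(θ − sin θ) = 0.142 m² and P = Dθ/2 = 0.9679 m.
Hydraulic radius R = A/P = 0.142/0.9679 = 0.1467 m.
V = (1/n) R^(2/3) √S = (1/0.023) × 0.1467^(2/3) × √0.009 = 1.147 m/s. Hydraulic depth D_h = A/T = 0.142/0.4687 = 0.3029 m.
Froude number Fr = V/√(g·D_h) = 1.147/√(9.81×0.3029) = 0.666, which is less than 1, so the flow is subcritical.

subcritical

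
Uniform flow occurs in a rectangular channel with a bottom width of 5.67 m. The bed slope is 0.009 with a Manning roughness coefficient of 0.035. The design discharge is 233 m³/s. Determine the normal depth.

y_n = 9.07 m

Manning's equation rearranged: A R^(2/3) = nQ / (1·√S) = 0.035 × 233 / (√0.009) = 85.96.
Trying y = 11 m: A R^(2/3) = 107.2 — high.
Trying y = 8.16 m: A R^(2/3) = 75.97 — low.
Trying y = 9.07 m: A R^(2/3) = 85.93 — matches.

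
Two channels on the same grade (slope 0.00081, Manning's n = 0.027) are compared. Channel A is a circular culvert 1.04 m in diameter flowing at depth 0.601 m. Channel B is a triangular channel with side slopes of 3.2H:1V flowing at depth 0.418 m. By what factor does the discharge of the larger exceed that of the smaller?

Channel A: For a circular section of diameter D = 1.04 m at depth y = 0.601 m, the central angle is θ = 2 arccos(1 − 2y/D) = 3.454 rad. Then A = (D²/8)(θ − sin θ) = 0.5086 m² and P = Dθ/2 = 1.796 m. Hydraulic radius R = A/P = 0.5086/1.796 = 0.2832 m. Q_A = (1/0.027)·0.5086·0.2832^(2/3)·√0.00081 = 0.2312 m³/s.
Channel B: For a triangular section with side slope z = 3.2: A = zy² = 3.2×0.418² = 0.5591 m²; P = 2y√(1+z²) = 2×0.418×3.353 = 2.803 m. Hydraulic radius R = A/P = 0.5591/2.803 = 0.1995 m. Q_B = (1/0.027)·0.5591·0.1995^(2/3)·√0.00081 = 0.2012 m³/s.
The larger discharge is 0.2312 m³/s and the smaller is 0.2012 m³/s; the ratio is 1.15.

1.15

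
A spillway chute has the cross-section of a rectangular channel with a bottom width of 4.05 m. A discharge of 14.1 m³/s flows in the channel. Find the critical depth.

y_c = 1.07 m

For a rectangular channel, critical depth y_c = (q²/g)^(1/3) where q = Q/b = 14.1/4.05 = 3.481 m²/s.
So y_c = (3.481²/9.81)^(1/3) = 1.07 m.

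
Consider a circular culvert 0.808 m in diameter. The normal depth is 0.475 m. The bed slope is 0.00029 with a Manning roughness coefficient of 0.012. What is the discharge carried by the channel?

For a circular section of diameter D = 0.808 m at depth y = 0.475 m, the central angle is θ = 2 arccos(1 − 2y/D) = 3.495 rad. Then A = (D²/8)(θ − sin θ) = 0.3135 m² and P = Dθ/2 = 1.412 m.
Hydraulic radius R = A/P = 0.3135/1.412 = 0.222 m.
Manning's equation: Q = (1/n) A R^(2/3) S^(1/2) = (1/0.012) × 0.3135 × 0.222^(2/3) × 0.00029^(1/2) = 0.163 m³/s.

Q = 0.163 m³/s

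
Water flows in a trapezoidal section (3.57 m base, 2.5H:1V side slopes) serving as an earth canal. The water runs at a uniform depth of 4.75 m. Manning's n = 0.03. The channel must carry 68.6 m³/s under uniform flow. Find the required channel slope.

With bottom width b = 3.57 m and side slope z = 2.5: A = (b + zy)y = (3.57 + 2.5×4.75)×4.75 = 73.36 m²; P = b + 2y√(1+z²) = 3.57 + 2×4.75×2.693 = 29.15 m.
Hydraulic radius R = A/P = 73.36/29.15 = 2.517 m.
From Manning's equation, S = [nQ / (1 A R^(2/3))]² = [0.03 × 68.6 / (1 × 73.36 × 2.517^(2/3))]² = 0.00023.

S = 0.00023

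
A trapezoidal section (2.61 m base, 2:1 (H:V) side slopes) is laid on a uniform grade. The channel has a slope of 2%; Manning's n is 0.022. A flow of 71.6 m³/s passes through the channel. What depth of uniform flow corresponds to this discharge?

Manning's equation rearranged: A R^(2/3) = nQ / (1·√S) = 0.022 × 71.6 / (√0.02) = 11.14.
At y = 2.06 m: A R^(2/3) = 15.42 — high.
At y = 1.5 m: A R^(2/3) = 7.862 — low.
At y = 1.77 m: A R^(2/3) = 11.13 — ≈ 11.14.

y_n = 1.77 m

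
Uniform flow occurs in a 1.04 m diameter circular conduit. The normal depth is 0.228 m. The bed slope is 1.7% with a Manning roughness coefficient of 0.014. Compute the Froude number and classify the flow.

supercritical

For a circular section of diameter D = 1.04 m at depth y = 0.228 m, the central angle is θ = 2 arccos(1 − 2y/D) = 1.949 rad. Then A = (D²/8)(θ − sin θ) = 0.1379 m² and P = Dθ/2 = 1.014 m.
Hydraulic radius R = A/P = 0.1379/1.014 = 0.136 m.
V = (1/n) R^(2/3) √S = (1/0.014) × 0.136^(2/3) × √0.017 = 2.463 m/s. Hydraulic depth D_h = A/T = 0.1379/0.8605 = 0.1602 m.
Froude number Fr = V/√(g·D_h) = 2.463/√(9.81×0.1602) = 1.96, which is greater than 1, so the flow is supercritical.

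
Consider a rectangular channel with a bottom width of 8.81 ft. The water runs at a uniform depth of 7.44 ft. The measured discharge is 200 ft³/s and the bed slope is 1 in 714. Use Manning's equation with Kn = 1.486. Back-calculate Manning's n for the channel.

n = 0.0359

Flow area A = b·y = 8.81 × 7.44 = 65.55 ft². Wetted perimeter P = b + 2y = 8.81 + 2×7.44 = 23.69 ft.
Hydraulic radius R = A/P = 65.55/23.69 = 2.767 ft.
Rearranging Manning's equation: n = (1.486/Q) A R^(2/3) S^(1/2) = (1.486/200) × 65.55 × 2.767^(2/3) × √0.001401 = 0.0359.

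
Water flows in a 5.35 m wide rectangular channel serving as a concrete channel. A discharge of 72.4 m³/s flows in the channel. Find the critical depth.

For a rectangular channel, critical depth y_c = (q²/g)^(1/3) where q = Q/b = 72.4/5.35 = 13.53 m²/s.
So y_c = (13.53²/9.81)^(1/3) = 2.65 m.

y_c = 2.65 m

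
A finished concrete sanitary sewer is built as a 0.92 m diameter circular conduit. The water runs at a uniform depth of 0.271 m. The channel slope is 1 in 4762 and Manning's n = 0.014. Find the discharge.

Q = 0.0488 m³/s

For a circular section of diameter D = 0.92 m at depth y = 0.271 m, the central angle is θ = 2 arccos(1 − 2y/D) = 2.295 rad. Then A = (D²/8)(θ − sin θ) = 0.1635 m² and P = Dθ/2 = 1.056 m.
Hydraulic radius R = A/P = 0.1635/1.056 = 0.1549 m.
Manning's equation: Q = (1/n) A R^(2/3) S^(1/2) = (1/0.014) × 0.1635 × 0.1549^(2/3) × 0.00021^(1/2) = 0.0488 m³/s.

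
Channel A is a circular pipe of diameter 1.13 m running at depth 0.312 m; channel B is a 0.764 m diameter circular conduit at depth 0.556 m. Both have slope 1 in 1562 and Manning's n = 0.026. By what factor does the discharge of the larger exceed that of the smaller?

Channel A: For a circular section of diameter D = 1.13 m at depth y = 0.312 m, the central angle is θ = 2 arccos(1 − 2y/D) = 2.213 rad. Then A = (D²/8)(θ − sin θ) = 0.2254 m² and P = Dθ/2 = 1.25 m. Hydraulic radius R = A/P = 0.2254/1.25 = 0.1803 m. Q_A = (1/0.026)·0.2254·0.1803^(2/3)·√0.0006402 = 0.07 m³/s.
Channel B: For a circular section of diameter D = 0.764 m at depth y = 0.556 m, the central angle is θ = 2 arccos(1 − 2y/D) = 4.087 rad. Then A = (D²/8)(θ − sin θ) = 0.3574 m² and P = Dθ/2 = 1.561 m. Hydraulic radius R = A/P = 0.3574/1.561 = 0.2289 m. Q_B = (1/0.026)·0.3574·0.2289^(2/3)·√0.0006402 = 0.1301 m³/s.
The larger discharge is 0.1301 m³/s and the smaller is 0.07 m³/s; the ratio is 1.86.

1.86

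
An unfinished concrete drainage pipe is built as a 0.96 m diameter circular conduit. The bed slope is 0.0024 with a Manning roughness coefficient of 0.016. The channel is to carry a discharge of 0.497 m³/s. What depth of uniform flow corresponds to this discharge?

Manning's equation rearranged: A R^(2/3) = nQ / (1·√S) = 0.016 × 0.497 / (√0.0024) = 0.1623.
Try y = 0.42 m: A R^(2/3) = 0.1108 — low.
Try y = 0.652 m: A R^(2/3) = 0.2248 — high.
Try y = 0.525 m: A R^(2/3) = 0.1622 — matches.

y_n = 0.525 m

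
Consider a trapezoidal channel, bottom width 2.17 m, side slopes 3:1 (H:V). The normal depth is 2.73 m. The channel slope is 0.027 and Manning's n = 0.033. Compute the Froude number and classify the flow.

supercritical

With bottom width b = 2.17 m and side slope z = 3: A = (b + zy)y = (2.17 + 3×2.73)×2.73 = 28.28 m²; P = b + 2y√(1+z²) = 2.17 + 2×2.73×3.162 = 19.44 m.
Hydraulic radius R = A/P = 28.28/19.44 = 1.455 m.
V = (1/n) R^(2/3) √S = (1/0.033) × 1.455^(2/3) × √0.027 = 6.394 m/s. Hydraulic depth D_h = A/T = 28.28/18.55 = 1.525 m.
Froude number Fr = V/√(g·D_h) = 6.394/√(9.81×1.525) = 1.65, which is greater than 1, so the flow is supercritical.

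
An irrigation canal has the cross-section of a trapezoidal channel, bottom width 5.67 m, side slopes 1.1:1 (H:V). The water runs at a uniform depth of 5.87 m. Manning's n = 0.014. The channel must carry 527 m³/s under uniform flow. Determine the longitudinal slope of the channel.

With bottom width b = 5.67 m and side slope z = 1.1: A = (b + zy)y = (5.67 + 1.1×5.87)×5.87 = 71.19 m²; P = b + 2y√(1+z²) = 5.67 + 2×5.87×1.487 = 23.12 m.
Hydraulic radius R = A/P = 71.19/23.12 = 3.079 m.
From Manning's equation, S = [nQ / (1 A R^(2/3))]² = [0.014 × 527 / (1 × 71.19 × 3.079^(2/3))]² = 0.0024.

S = 0.0024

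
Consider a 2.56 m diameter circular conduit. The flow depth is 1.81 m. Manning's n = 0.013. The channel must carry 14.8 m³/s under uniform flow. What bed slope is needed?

For a circular section of diameter D = 2.56 m at depth y = 1.81 m, the central angle is θ = 2 arccos(1 − 2y/D) = 3.995 rad. Then A = (D²/8)(θ − sin θ) = 3.891 m² and P = Dθ/2 = 5.114 m.
Hydraulic radius R = A/P = 3.891/5.114 = 0.7607 m.
From Manning's equation, S = [nQ / (1 A R^(2/3))]² = [0.013 × 14.8 / (1 × 3.891 × 0.7607^(2/3))]² = 0.00352.

S = 0.00352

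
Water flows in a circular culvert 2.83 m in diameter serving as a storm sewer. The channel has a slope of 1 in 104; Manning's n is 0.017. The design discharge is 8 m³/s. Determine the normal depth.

y_n = 1.02 m

Manning's equation rearranged: A R^(2/3) = nQ / (1·√S) = 0.017 × 8 / (√0.009615) = 1.387.
At y = 1.16 m: A R^(2/3) = 1.76 — high.
At y = 0.816 m: A R^(2/3) = 0.9056 — low.
At y = 1.02 m: A R^(2/3) = 1.388 — ≈ 1.387.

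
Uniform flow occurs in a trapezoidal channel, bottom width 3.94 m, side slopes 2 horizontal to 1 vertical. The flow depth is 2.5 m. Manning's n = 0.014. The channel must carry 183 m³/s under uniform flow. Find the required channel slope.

With bottom width b = 3.94 m and side slope z = 2: A = (b + zy)y = (3.94 + 2×2.5)×2.5 = 22.35 m²; P = b + 2y√(1+z²) = 3.94 + 2×2.5×2.236 = 15.12 m.
Hydraulic radius R = A/P = 22.35/15.12 = 1.478 m.
From Manning's equation, S = [nQ / (1 A R^(2/3))]² = [0.014 × 183 / (1 × 22.35 × 1.478^(2/3))]² = 0.0078.

S = 0.0078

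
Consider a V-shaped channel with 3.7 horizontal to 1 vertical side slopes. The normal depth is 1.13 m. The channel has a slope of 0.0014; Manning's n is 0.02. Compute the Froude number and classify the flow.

subcritical

For a triangular section with side slope z = 3.7: A = zy² = 3.7×1.13² = 4.725 m²; P = 2y√(1+z²) = 2×1.13×3.833 = 8.662 m.
Hydraulic radius R = A/P = 4.725/8.662 = 0.5454 m.
V = (1/n) R^(2/3) √S = (1/0.02) × 0.5454^(2/3) × √0.0014 = 1.249 m/s. Hydraulic depth D_h = A/T = 4.725/8.362 = 0.565 m.
Froude number Fr = V/√(g·D_h) = 1.249/√(9.81×0.565) = 0.53, which is less than 1, so the flow is subcritical.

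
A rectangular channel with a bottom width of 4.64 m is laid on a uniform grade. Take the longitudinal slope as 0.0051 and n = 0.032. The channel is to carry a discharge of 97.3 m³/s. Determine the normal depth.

Manning's equation rearranged: A R^(2/3) = nQ / (1·√S) = 0.032 × 97.3 / (√0.0051) = 43.6.
Try y = 7.49 m: A R^(2/3) = 50.88 — over.
Try y = 4.57 m: A R^(2/3) = 28.26 — short.
Try y = 6.56 m: A R^(2/3) = 43.59 — matches.

y_n = 6.56 m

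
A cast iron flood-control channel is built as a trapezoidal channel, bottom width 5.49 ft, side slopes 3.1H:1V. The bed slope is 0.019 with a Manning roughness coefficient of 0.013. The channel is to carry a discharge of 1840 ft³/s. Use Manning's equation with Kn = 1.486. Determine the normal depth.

Manning's equation rearranged: A R^(2/3) = nQ / (1.486·√S) = 0.013 × 1840 / (1.486 × √0.019) = 116.8.
At y = 4.69 ft: A R^(2/3) = 177.9 — too large.
At y = 3.4 ft: A R^(2/3) = 85.7 — too small.
At y = 3.9 ft: A R^(2/3) = 116.6 — close enough.

y_n = 3.9 ft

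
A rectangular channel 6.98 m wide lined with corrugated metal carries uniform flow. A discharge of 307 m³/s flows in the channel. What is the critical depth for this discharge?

For a rectangular channel, critical depth y_c = (q²/g)^(1/3) where q = Q/b = 307/6.98 = 43.98 m²/s.
So y_c = (43.98²/9.81)^(1/3) = 5.82 m.

y_c = 5.82 m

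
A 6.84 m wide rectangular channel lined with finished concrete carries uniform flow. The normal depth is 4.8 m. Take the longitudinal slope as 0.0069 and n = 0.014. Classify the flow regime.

supercritical

Flow area A = b·y = 6.84 × 4.8 = 32.83 m². Wetted perimeter P = b + 2y = 6.84 + 2×4.8 = 16.44 m.
Hydraulic radius R = A/P = 32.83/16.44 = 1.997 m.
V = (1/n) R^(2/3) √S = (1/0.014) × 1.997^(2/3) × √0.0069 = 9.409 m/s. Hydraulic depth D_h = A/T = 32.83/6.84 = 4.8 m.
Froude number Fr = V/√(g·D_h) = 9.409/√(9.81×4.8) = 1.37, which is greater than 1, so the flow is supercritical.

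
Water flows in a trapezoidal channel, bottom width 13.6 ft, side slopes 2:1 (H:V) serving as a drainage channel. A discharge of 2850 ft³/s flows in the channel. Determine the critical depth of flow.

y_c = 7.71 ft

At critical depth, Q² T / (g A³) = 1, i.e. A³/T = Q²/g = 2850²/32.2 = 252300.
At y = 8.6 ft: A³/T = 387200 — over.
At y = 6.1 ft: A³/T = 102600 — short.
At y = 7.71 ft: A³/T = 252000 — close enough.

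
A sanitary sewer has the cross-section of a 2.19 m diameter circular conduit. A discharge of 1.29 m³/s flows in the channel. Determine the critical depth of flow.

y_c = 0.518 m

At critical depth, Q² T / (g A³) = 1, i.e. A³/T = Q²/g = 1.29²/9.81 = 0.1696.
At y = 0.431 m: A³/T = 0.08266 — low.
At y = 0.589 m: A³/T = 0.2799 — high.
At y = 0.518 m: A³/T = 0.1697 — close enough.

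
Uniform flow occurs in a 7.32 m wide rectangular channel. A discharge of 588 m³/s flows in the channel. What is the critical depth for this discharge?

y_c = 8.7 m

For a rectangular channel, critical depth y_c = (q²/g)^(1/3) where q = Q/b = 588/7.32 = 80.33 m²/s.
So y_c = (80.33²/9.81)^(1/3) = 8.7 m.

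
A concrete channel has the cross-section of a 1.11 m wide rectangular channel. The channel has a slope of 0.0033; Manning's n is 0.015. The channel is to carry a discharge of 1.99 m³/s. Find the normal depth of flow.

Manning's equation rearranged: A R^(2/3) = nQ / (1·√S) = 0.015 × 1.99 / (√0.0033) = 0.5196.
At y = 1.06 m: A R^(2/3) = 0.6001 — over.
At y = 0.758 m: A R^(2/3) = 0.394 — short.
At y = 0.944 m: A R^(2/3) = 0.5199 — ≈ 0.5196.

y_n = 0.944 m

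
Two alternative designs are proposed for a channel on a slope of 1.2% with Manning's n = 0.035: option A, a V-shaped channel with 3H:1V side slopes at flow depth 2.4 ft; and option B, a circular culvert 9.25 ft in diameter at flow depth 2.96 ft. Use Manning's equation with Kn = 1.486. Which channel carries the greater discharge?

channel B

Channel A: For a triangular section with side slope z = 3: A = zy² = 3×2.4² = 17.28 ft²; P = 2y√(1+z²) = 2×2.4×3.162 = 15.18 ft. Hydraulic radius R = A/P = 17.28/15.18 = 1.138 ft. Q_A = (1.486/0.035)·17.28·1.138^(2/3)·√0.012 = 87.62 ft³/s.
Channel B: For a circular section of diameter D = 9.25 ft at depth y = 2.96 ft, the central angle is θ = 2 arccos(1 − 2y/D) = 2.405 rad. Then A = (D²/8)(θ − sin θ) = 18.54 ft² and P = Dθ/2 = 11.12 ft. Hydraulic radius R = A/P = 18.54/11.12 = 1.667 ft. Q_B = (1.486/0.035)·18.54·1.667^(2/3)·√0.012 = 121.2 ft³/s.
Q_A = 87.62 ft³/s vs Q_B = 121.2 ft³/s, so channel B carries more.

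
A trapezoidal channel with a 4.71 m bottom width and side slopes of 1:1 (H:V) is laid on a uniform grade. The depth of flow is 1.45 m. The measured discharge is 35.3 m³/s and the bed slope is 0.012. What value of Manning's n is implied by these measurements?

n = 0.028

With bottom width b = 4.71 m and side slope z = 1: A = (b + zy)y = (4.71 + 1×1.45)×1.45 = 8.932 m²; P = b + 2y√(1+z²) = 4.71 + 2×1.45×1.414 = 8.811 m.
Hydraulic radius R = A/P = 8.932/8.811 = 1.014 m.
Rearranging Manning's equation: n = (1/Q) A R^(2/3) S^(1/2) = (1/35.3) × 8.932 × 1.014^(2/3) × √0.012 = 0.028.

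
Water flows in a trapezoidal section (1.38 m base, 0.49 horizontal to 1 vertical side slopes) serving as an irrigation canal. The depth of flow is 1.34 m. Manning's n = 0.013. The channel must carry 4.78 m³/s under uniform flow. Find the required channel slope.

S = 0.00097

With bottom width b = 1.38 m and side slope z = 0.49: A = (b + zy)y = (1.38 + 0.49×1.34)×1.34 = 2.729 m²; P = b + 2y√(1+z²) = 1.38 + 2×1.34×1.114 = 4.364 m.
Hydraulic radius R = A/P = 2.729/4.364 = 0.6253 m.
From Manning's equation, S = [nQ / (1 A R^(2/3))]² = [0.013 × 4.78 / (1 × 2.729 × 0.6253^(2/3))]² = 0.00097.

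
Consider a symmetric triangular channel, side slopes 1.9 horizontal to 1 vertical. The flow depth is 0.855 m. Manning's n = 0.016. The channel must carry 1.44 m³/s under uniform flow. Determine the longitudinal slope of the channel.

For a triangular section with side slope z = 1.9: A = zy² = 1.9×0.855² = 1.389 m²; P = 2y√(1+z²) = 2×0.855×2.147 = 3.672 m.
Hydraulic radius R = A/P = 1.389/3.672 = 0.3783 m.
From Manning's equation, S = [nQ / (1 A R^(2/3))]² = [0.016 × 1.44 / (1 × 1.389 × 0.3783^(2/3))]² = 0.00101.

S = 0.00101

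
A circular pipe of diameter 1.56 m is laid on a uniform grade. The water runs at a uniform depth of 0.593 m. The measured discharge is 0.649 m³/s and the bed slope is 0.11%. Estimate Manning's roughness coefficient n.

n = 0.016

For a circular section of diameter D = 1.56 m at depth y = 0.593 m, the central angle is θ = 2 arccos(1 − 2y/D) = 2.657 rad. Then A = (D²/8)(θ − sin θ) = 0.6668 m² and P = Dθ/2 = 2.073 m.
Hydraulic radius R = A/P = 0.6668/2.073 = 0.3217 m.
Rearranging Manning's equation: n = (1/Q) A R^(2/3) S^(1/2) = (1/0.649) × 0.6668 × 0.3217^(2/3) × √0.0011 = 0.016.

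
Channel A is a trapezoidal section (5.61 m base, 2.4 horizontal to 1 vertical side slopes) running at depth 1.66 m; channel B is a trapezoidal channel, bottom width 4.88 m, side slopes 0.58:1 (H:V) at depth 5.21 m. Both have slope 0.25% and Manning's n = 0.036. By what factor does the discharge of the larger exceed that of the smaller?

4.34

Channel A: With bottom width b = 5.61 m and side slope z = 2.4: A = (b + zy)y = (5.61 + 2.4×1.66)×1.66 = 15.93 m²; P = b + 2y√(1+z²) = 5.61 + 2×1.66×2.6 = 14.24 m. Hydraulic radius R = A/P = 15.93/14.24 = 1.118 m. Q_A = (1/0.036)·15.93·1.118^(2/3)·√0.0025 = 23.83 m³/s.
Channel B: With bottom width b = 4.88 m and side slope z = 0.58: A = (b + zy)y = (4.88 + 0.58×5.21)×5.21 = 41.17 m²; P = b + 2y√(1+z²) = 4.88 + 2×5.21×1.156 = 16.93 m. Hydraulic radius R = A/P = 41.17/16.93 = 2.432 m. Q_B = (1/0.036)·41.17·2.432^(2/3)·√0.0025 = 103.4 m³/s.
The larger discharge is 103.4 m³/s and the smaller is 23.83 m³/s; the ratio is 4.34.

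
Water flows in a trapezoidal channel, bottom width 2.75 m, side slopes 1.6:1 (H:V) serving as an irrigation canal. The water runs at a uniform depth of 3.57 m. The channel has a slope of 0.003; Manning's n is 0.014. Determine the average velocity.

V = 5.92 m/s

With bottom width b = 2.75 m and side slope z = 1.6: A = (b + zy)y = (2.75 + 1.6×3.57)×3.57 = 30.21 m²; P = b + 2y√(1+z²) = 2.75 + 2×3.57×1.887 = 16.22 m.
Hydraulic radius R = A/P = 30.21/16.22 = 1.862 m.
From Manning's equation, V = (1/n) R^(2/3) S^(1/2) = (1/0.014) × 1.862^(2/3) × 0.003^(1/2) = 5.92 m/s.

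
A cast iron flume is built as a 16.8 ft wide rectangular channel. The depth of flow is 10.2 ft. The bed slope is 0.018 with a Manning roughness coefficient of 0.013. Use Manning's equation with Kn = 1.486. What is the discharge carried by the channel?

Q = 7280 ft³/s

Flow area A = b·y = 16.8 × 10.2 = 171.4 ft². Wetted perimeter P = b + 2y = 16.8 + 2×10.2 = 37.2 ft.
Hydraulic radius R = A/P = 171.4/37.2 = 4.606 ft.
Manning's equation: Q = (1.486/n) A R^(2/3) S^(1/2) = (1.486/0.013) × 171.4 × 4.606^(2/3) × 0.018^(1/2) = 7280 ft³/s.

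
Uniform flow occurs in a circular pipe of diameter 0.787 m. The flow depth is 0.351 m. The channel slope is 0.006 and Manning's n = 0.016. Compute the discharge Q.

Q = 0.327 m³/s

For a circular section of diameter D = 0.787 m at depth y = 0.351 m, the central angle is θ = 2 arccos(1 − 2y/D) = 2.925 rad. Then A = (D²/8)(θ − sin θ) = 0.2098 m² and P = Dθ/2 = 1.151 m.
Hydraulic radius R = A/P = 0.2098/1.151 = 0.1823 m.
Manning's equation: Q = (1/n) A R^(2/3) S^(1/2) = (1/0.016) × 0.2098 × 0.1823^(2/3) × 0.006^(1/2) = 0.327 m³/s.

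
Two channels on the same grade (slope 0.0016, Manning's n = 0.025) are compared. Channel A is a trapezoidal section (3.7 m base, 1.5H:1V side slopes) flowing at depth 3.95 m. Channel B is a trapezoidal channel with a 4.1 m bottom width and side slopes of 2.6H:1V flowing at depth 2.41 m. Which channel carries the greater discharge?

Channel A: With bottom width b = 3.7 m and side slope z = 1.5: A = (b + zy)y = (3.7 + 1.5×3.95)×3.95 = 38.02 m²; P = b + 2y√(1+z²) = 3.7 + 2×3.95×1.803 = 17.94 m. Hydraulic radius R = A/P = 38.02/17.94 = 2.119 m. Q_A = (1/0.025)·38.02·2.119^(2/3)·√0.0016 = 100.4 m³/s.
Channel B: With bottom width b = 4.1 m and side slope z = 2.6: A = (b + zy)y = (4.1 + 2.6×2.41)×2.41 = 24.98 m²; P = b + 2y√(1+z²) = 4.1 + 2×2.41×2.786 = 17.53 m. Hydraulic radius R = A/P = 24.98/17.53 = 1.425 m. Q_B = (1/0.025)·24.98·1.425^(2/3)·√0.0016 = 50.62 m³/s.
Q_A = 100.4 m³/s vs Q_B = 50.62 m³/s, so channel A carries more.

channel A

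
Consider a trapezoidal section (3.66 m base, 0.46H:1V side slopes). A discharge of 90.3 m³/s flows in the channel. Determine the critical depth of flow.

y_c = 3.41 m

At critical depth, Q² T / (g A³) = 1, i.e. A³/T = Q²/g = 90.3²/9.81 = 831.2.
Try y = 3.86 m: A³/T = 1281 — high.
Try y = 3.41 m: A³/T = 833.9 — matches.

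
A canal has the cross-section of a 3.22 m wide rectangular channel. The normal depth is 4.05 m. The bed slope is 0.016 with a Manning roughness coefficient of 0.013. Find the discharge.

Q = 139 m³/s

Flow area A = b·y = 3.22 × 4.05 = 13.04 m². Wetted perimeter P = b + 2y = 3.22 + 2×4.05 = 11.32 m.
Hydraulic radius R = A/P = 13.04/11.32 = 1.152 m.
Manning's equation: Q = (1/n) A R^(2/3) S^(1/2) = (1/0.013) × 13.04 × 1.152^(2/3) × 0.016^(1/2) = 139 m³/s.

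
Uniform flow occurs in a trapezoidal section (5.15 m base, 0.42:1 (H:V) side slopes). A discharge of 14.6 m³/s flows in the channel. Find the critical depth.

y_c = 0.912 m

At critical depth, Q² T / (g A³) = 1, i.e. A³/T = Q²/g = 14.6²/9.81 = 21.73.
At y = 0.707 m: A³/T = 9.943 — too small.
At y = 1.05 m: A³/T = 33.54 — too large.
At y = 0.912 m: A³/T = 21.72 — matches.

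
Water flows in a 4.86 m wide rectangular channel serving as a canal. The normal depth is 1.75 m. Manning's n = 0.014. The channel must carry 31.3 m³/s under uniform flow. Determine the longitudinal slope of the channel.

Flow area A = b·y = 4.86 × 1.75 = 8.505 m². Wetted perimeter P = b + 2y = 4.86 + 2×1.75 = 8.36 m.
Hydraulic radius R = A/P = 8.505/8.36 = 1.017 m.
From Manning's equation, S = [nQ / (1 A R^(2/3))]² = [0.014 × 31.3 / (1 × 8.505 × 1.017^(2/3))]² = 0.00259.

S = 0.00259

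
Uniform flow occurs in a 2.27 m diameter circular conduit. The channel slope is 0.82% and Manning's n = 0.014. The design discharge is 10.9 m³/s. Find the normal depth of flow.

y_n = 1.28 m

Manning's equation rearranged: A R^(2/3) = nQ / (1·√S) = 0.014 × 10.9 / (√0.0082) = 1.685.
At y = 1.56 m: A R^(2/3) = 2.267 — over.
At y = 0.914 m: A R^(2/3) = 0.9462 — short.
At y = 1.28 m: A R^(2/3) = 1.691 — ≈ 1.685.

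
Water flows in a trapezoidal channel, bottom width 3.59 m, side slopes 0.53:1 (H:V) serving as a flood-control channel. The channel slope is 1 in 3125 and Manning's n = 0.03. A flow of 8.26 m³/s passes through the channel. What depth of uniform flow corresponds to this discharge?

y_n = 2.4 m

Manning's equation rearranged: A R^(2/3) = nQ / (1·√S) = 0.03 × 8.26 / (√0.00032) = 13.85.
Trying y = 3.01 m: A R^(2/3) = 20.45 — over.
Trying y = 1.95 m: A R^(2/3) = 9.761 — short.
Trying y = 2.4 m: A R^(2/3) = 13.85 — close enough.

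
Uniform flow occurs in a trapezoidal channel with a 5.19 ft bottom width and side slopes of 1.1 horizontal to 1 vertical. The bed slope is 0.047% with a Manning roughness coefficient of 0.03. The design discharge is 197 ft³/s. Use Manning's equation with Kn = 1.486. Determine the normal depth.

Manning's equation rearranged: A R^(2/3) = nQ / (1.486·√S) = 0.03 × 197 / (1.486 × √0.00047) = 183.5.
At y = 5.79 ft: A R^(2/3) = 138.8 — short.
At y = 8.03 ft: A R^(2/3) = 277.8 — over.
At y = 6.62 ft: A R^(2/3) = 183.7 — ≈ 183.5.

y_n = 6.62 ft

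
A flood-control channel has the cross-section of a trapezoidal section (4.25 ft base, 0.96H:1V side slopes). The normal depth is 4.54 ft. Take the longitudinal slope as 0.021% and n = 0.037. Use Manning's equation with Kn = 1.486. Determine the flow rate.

With bottom width b = 4.25 ft and side slope z = 0.96: A = (b + zy)y = (4.25 + 0.96×4.54)×4.54 = 39.08 ft²; P = b + 2y√(1+z²) = 4.25 + 2×4.54×1.386 = 16.84 ft.
Hydraulic radius R = A/P = 39.08/16.84 = 2.321 ft.
Manning's equation: Q = (1.486/n) A R^(2/3) S^(1/2) = (1.486/0.037) × 39.08 × 2.321^(2/3) × 0.00021^(1/2) = 39.9 ft³/s.

Q = 39.9 ft³/s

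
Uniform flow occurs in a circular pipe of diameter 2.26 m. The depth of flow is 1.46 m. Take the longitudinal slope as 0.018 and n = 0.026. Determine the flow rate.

For a circular section of diameter D = 2.26 m at depth y = 1.46 m, the central angle is θ = 2 arccos(1 − 2y/D) = 3.734 rad. Then A = (D²/8)(θ − sin θ) = 2.741 m² and P = Dθ/2 = 4.22 m.
Hydraulic radius R = A/P = 2.741/4.22 = 0.6495 m.
Manning's equation: Q = (1/n) A R^(2/3) S^(1/2) = (1/0.026) × 2.741 × 0.6495^(2/3) × 0.018^(1/2) = 10.6 m³/s.

Q = 10.6 m³/s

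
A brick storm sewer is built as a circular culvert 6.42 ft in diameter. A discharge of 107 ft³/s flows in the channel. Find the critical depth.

At critical depth, Q² T / (g A³) = 1, i.e. A³/T = Q²/g = 107²/32.2 = 355.6.
Trying y = 3.31 ft: A³/T = 742.6 — too large.
Trying y = 2.09 ft: A³/T = 127.1 — too small.
Trying y = 2.73 ft: A³/T = 355.4 — matches.

y_c = 2.73 ft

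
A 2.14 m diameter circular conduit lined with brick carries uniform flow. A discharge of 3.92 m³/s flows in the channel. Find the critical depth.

At critical depth, Q² T / (g A³) = 1, i.e. A³/T = Q²/g = 3.92²/9.81 = 1.566.
Try y = 0.708 m: A³/T = 0.5566 — too small.
Try y = 0.926 m: A³/T = 1.564 — close enough.

y_c = 0.926 m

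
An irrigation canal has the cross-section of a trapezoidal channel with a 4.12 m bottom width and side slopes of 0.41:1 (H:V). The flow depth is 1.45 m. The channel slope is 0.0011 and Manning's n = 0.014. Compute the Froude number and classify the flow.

With bottom width b = 4.12 m and side slope z = 0.41: A = (b + zy)y = (4.12 + 0.41×1.45)×1.45 = 6.836 m²; P = b + 2y√(1+z²) = 4.12 + 2×1.45×1.081 = 7.254 m.
Hydraulic radius R = A/P = 6.836/7.254 = 0.9423 m.
V = (1/n) R^(2/3) √S = (1/0.014) × 0.9423^(2/3) × √0.0011 = 2.277 m/s. Hydraulic depth D_h = A/T = 6.836/5.309 = 1.288 m.
Froude number Fr = V/√(g·D_h) = 2.277/√(9.81×1.288) = 0.641, which is less than 1, so the flow is subcritical.

subcritical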